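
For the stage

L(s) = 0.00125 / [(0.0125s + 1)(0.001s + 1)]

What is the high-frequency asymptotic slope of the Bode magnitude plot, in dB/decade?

-40 dB/decade

Each pole contributes −20 dB/decade at high frequency; each zero contributes +20 dB/decade.
Net: 0 zero(s) − 2 pole(s) → -40 dB/decade.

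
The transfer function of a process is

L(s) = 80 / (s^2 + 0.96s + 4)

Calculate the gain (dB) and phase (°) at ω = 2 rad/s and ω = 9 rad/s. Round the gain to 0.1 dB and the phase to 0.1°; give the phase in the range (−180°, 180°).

At s = jω = j2:
quadratic: (j2)² + 0.96·j2 + 4 = 0 + j1.92 → |·| ≈ 1.92, ∠ ≈ 90.00°
|L| = 80 / 1.92 ≈ 41.667
Gain = 20 log₁₀(41.667) ≈ 32.40 dB
∠L = 0.00° − 90.00° = -90.00°

At s = jω = j9:
quadratic: (j9)² + 0.96·j9 + 4 = -77 + j8.64 → |·| ≈ 77.483, ∠ ≈ 173.60°
|L| = 80 / 77.483 ≈ 1.0325
Gain = 20 log₁₀(1.0325) ≈ 0.28 dB
∠L = 0.00° − 173.60° = -173.60°

ω = 2: 32.4 dB, -90.0°; ω = 9: 0.3 dB, -173.6°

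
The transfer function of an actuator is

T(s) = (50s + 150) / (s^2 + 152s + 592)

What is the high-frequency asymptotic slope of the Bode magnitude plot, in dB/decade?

-20 dB/decade

Each pole contributes −20 dB/decade at high frequency; each zero contributes +20 dB/decade.
Net: 1 zero(s) − 2 pole(s) → -20 dB/decade.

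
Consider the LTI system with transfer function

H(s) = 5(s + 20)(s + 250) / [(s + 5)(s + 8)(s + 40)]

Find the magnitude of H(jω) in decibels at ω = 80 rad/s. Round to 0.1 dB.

At s = jω = j80:
zero (s+20): 20 + j80 → |·| = √(20²+80²) = √6800 ≈ 82.462, ∠ = arctan(80/20) ≈ 75.96°
zero (s+250): 250 + j80 → |·| = √(250²+80²) = √68900 ≈ 262.49, ∠ = arctan(80/250) ≈ 17.74°
pole (s+5): 5 + j80 → |·| = √(5²+80²) = √6425 ≈ 80.156, ∠ = arctan(80/5) ≈ 86.42°
pole (s+8): 8 + j80 → |·| = √(8²+80²) = √6464 ≈ 80.399, ∠ = arctan(80/8) ≈ 84.29°
pole (s+40): 40 + j80 → |·| = √(40²+80²) = √8000 ≈ 89.443, ∠ = arctan(80/40) ≈ 63.43°
|H| = 5 · 21645 / 5.7641e+05 ≈ 0.18776
Gain = 20 log₁₀(0.18776) ≈ -14.53 dB

-14.5 dB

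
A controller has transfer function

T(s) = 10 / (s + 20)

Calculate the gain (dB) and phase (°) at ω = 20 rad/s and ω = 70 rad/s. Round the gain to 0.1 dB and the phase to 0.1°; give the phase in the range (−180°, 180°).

ω = 20: -9.0 dB, -45.0°; ω = 70: -17.2 dB, -74.1°

At s = jω = j20:
pole (s+20): 20 + j20 → |·| = √(20²+20²) = √800 ≈ 28.284, ∠ = arctan(20/20) ≈ 45.00°
|T| = 10 / 28.284 ≈ 0.35356
Gain = 20 log₁₀(0.35356) ≈ -9.03 dB
∠T = 0.00° − 45.00° = -45.00°

At s = jω = j70:
pole (s+20): 20 + j70 → |·| = √(20²+70²) = √5300 ≈ 72.801, ∠ = arctan(70/20) ≈ 74.05°
|T| = 10 / 72.801 ≈ 0.13736
Gain = 20 log₁₀(0.13736) ≈ -17.24 dB
∠T = 0.00° − 74.05° = -74.05°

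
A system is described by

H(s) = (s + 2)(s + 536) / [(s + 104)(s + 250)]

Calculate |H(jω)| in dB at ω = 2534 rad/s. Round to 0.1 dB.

At s = jω = j2534:
zero (s+2): 2 + j2534 → |·| = √(2²+2534²) = √6421160 ≈ 2534, ∠ = arctan(2534/2) ≈ 89.95°
zero (s+536): 536 + j2534 → |·| = √(536²+2534²) = √6708452 ≈ 2590.1, ∠ = arctan(2534/536) ≈ 78.06°
pole (s+104): 104 + j2534 → |·| = √(104²+2534²) = √6431972 ≈ 2536.1, ∠ = arctan(2534/104) ≈ 87.65°
pole (s+250): 250 + j2534 → |·| = √(250²+2534²) = √6483656 ≈ 2546.3, ∠ = arctan(2534/250) ≈ 84.37°
|H| = 1 · 6.5633e+06 / 6.4577e+06 ≈ 1.0164
Gain = 20 log₁₀(1.0164) ≈ 0.14 dB

0.1 dB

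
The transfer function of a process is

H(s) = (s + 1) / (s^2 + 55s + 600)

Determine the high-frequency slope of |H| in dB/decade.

Each pole contributes −20 dB/decade at high frequency; each zero contributes +20 dB/decade.
Net: 1 zero(s) − 2 pole(s) → -20 dB/decade.

-20 dB/decade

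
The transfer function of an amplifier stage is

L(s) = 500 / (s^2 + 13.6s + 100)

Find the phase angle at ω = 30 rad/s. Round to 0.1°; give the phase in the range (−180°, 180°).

-153.0°

At s = jω = j30:
quadratic: (j30)² + 13.6·j30 + 100 = -800 + j408 → |·| ≈ 898.03, ∠ ≈ 152.98°
∠L = 0.00° − 152.98° = -152.98°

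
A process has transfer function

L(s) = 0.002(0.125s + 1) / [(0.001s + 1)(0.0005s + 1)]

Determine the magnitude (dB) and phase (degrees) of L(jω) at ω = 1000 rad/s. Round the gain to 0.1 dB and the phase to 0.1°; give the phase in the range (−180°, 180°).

-16.0 dB, 18.0°

At ω = 1000 rad/s:
zero (1 + j1000·0.125) = 1 + j125 → |·| ≈ 125, ∠ ≈ 89.54°
pole (1 + j1000·0.001) = 1 + j1 → |·| ≈ 1.4142, ∠ ≈ 45.00°
pole (1 + j1000·0.0005) = 1 + j0.5 → |·| ≈ 1.118, ∠ ≈ 26.57°
|L| = 0.002 · 125 / (1.4142 · 1.118) ≈ 0.15812
Gain = 20 log₁₀(0.15812) ≈ -16.02 dB
∠L = (89.54°) − (45.00° + 26.57°) = 17.97°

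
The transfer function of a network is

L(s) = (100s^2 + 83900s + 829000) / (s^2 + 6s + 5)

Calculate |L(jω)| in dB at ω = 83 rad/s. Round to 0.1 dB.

Substitute s = j83:
Numerator: 100(j83)^2 + 83900(j83) + 829000 = 140100 + j6963700
Denominator: (j83)^2 + 6(j83) + 5 = -6884 + j498
|N| = √(140100² + 6963700²) ≈ 6.9651e+06, ∠N ≈ 88.85°
|D| = √(6884² + 498²) ≈ 6902, ∠D ≈ 175.86°
|L| = 6.9651e+06 / 6902 ≈ 1009.1
Gain = 20 log₁₀(1009.1) ≈ 60.08 dB

60.1 dB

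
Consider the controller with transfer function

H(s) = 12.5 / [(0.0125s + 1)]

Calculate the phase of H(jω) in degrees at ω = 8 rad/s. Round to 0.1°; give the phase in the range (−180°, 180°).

At ω = 8 rad/s:
pole (1 + j8·0.0125) = 1 + j0.1 → |·| ≈ 1.005, ∠ ≈ 5.71°
∠H = (0°) − (5.71°) = -5.71°

-5.7°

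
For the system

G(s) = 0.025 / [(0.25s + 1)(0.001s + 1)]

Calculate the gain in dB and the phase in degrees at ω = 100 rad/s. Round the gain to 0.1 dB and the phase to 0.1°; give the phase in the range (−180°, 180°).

-60.1 dB, -93.4°

At ω = 100 rad/s:
pole (1 + j100·0.25) = 1 + j25 → |·| ≈ 25.02, ∠ ≈ 87.71°
pole (1 + j100·0.001) = 1 + j0.1 → |·| ≈ 1.005, ∠ ≈ 5.71°
|G| = 0.025 · 1 / (25.02 · 1.005) ≈ 0.00099423
Gain = 20 log₁₀(0.00099423) ≈ -60.05 dB
∠G = (0°) − (87.71° + 5.71°) = -93.42°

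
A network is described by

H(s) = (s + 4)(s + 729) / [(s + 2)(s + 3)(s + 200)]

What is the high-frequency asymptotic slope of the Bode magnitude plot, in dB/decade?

Each pole contributes −20 dB/decade at high frequency; each zero contributes +20 dB/decade.
Net: 2 zero(s) − 3 pole(s) → -20 dB/decade.

-20 dB/decade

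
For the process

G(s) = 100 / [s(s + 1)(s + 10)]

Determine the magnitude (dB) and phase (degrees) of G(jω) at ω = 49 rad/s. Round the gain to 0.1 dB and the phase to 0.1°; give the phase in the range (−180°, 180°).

-61.6 dB, 102.7°

At s = jω = j49:
pole (s+1): 1 + j49 → |·| = √(1²+49²) = √2402 ≈ 49.01, ∠ = arctan(49/1) ≈ 88.83°
pole (s+10): 10 + j49 → |·| = √(10²+49²) = √2501 ≈ 50.01, ∠ = arctan(49/10) ≈ 78.47°
pole at origin: |s| = 49, ∠ = 90.00° (in denominator)
|G| = 100 / 1.201e+05 ≈ 0.00083264
Gain = 20 log₁₀(0.00083264) ≈ -61.59 dB
∠G = 0.00° − 257.30° = -257.30° ≡ 102.70° (principal value)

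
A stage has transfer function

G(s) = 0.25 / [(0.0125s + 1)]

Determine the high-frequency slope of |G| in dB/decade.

-20 dB/decade

Each pole contributes −20 dB/decade at high frequency; each zero contributes +20 dB/decade.
Net: 0 zero(s) − 1 pole(s) → -20 dB/decade.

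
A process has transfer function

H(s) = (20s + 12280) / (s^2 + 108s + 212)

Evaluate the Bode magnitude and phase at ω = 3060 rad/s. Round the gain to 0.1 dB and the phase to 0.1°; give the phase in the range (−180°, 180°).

-43.5 dB, -99.3°

Substitute s = j3060:
Numerator: 20(j3060) + 12280 = 12280 + j61200
Denominator: (j3060)^2 + 108(j3060) + 212 = -9363388 + j330480
|N| = √(12280² + 61200²) ≈ 62420, ∠N ≈ 78.65°
|D| = √(9363388² + 330480²) ≈ 9.3692e+06, ∠D ≈ 177.98°
|H| = 62420 / 9.3692e+06 ≈ 0.0066623
Gain = 20 log₁₀(0.0066623) ≈ -43.53 dB
∠H = 78.65° − 177.98° = -99.33°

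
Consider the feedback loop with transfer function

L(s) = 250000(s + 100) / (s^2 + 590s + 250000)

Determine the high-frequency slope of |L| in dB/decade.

Each pole contributes −20 dB/decade at high frequency; each zero contributes +20 dB/decade.
Net: 1 zero(s) − 2 pole(s) → -20 dB/decade.

-20 dB/decade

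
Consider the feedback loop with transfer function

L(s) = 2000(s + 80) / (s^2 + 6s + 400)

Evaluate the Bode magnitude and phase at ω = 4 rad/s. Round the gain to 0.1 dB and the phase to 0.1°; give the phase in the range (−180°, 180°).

52.4 dB, -0.7°

At s = jω = j4:
zero (s+80): 80 + j4 → |·| = √(80²+4²) = √6416 ≈ 80.1, ∠ = arctan(4/80) ≈ 2.86°
quadratic: (j4)² + 6·j4 + 400 = 384 + j24 → |·| ≈ 384.75, ∠ ≈ 3.58°
|L| = 2000 · 80.1 / 384.75 ≈ 416.37
Gain = 20 log₁₀(416.37) ≈ 52.39 dB
∠L = 2.86° − 3.58° = -0.72°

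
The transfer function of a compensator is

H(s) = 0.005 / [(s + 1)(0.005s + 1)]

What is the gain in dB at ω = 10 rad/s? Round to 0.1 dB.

-66.1 dB

At ω = 10 rad/s:
pole (1 + j10·1) = 1 + j10 → |·| ≈ 10.05, ∠ ≈ 84.29°
pole (1 + j10·0.005) = 1 + j0.05 → |·| ≈ 1.0012, ∠ ≈ 2.86°
|H| = 0.005 · 1 / (10.05 · 1.0012) ≈ 0.00049692
Gain = 20 log₁₀(0.00049692) ≈ -66.07 dB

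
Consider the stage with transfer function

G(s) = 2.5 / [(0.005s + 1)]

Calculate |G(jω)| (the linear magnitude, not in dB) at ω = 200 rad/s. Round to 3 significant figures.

1.77

At ω = 200 rad/s:
pole (1 + j200·0.005) = 1 + j1 → |·| ≈ 1.4142, ∠ ≈ 45.00°
|G| = 2.5 · 1 / (1.4142) ≈ 1.7678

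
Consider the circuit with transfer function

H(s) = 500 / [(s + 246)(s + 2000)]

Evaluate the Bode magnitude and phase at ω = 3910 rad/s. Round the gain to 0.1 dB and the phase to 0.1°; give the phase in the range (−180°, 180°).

At s = jω = j3910:
pole (s+246): 246 + j3910 → |·| = √(246²+3910²) = √15348616 ≈ 3917.7, ∠ = arctan(3910/246) ≈ 86.40°
pole (s+2000): 2000 + j3910 → |·| = √(2000²+3910²) = √19288100 ≈ 4391.8, ∠ = arctan(3910/2000) ≈ 62.91°
|H| = 500 / 1.7206e+07 ≈ 2.906e-05
Gain = 20 log₁₀(2.906e-05) ≈ -90.73 dB
∠H = 0.00° − 149.31° = -149.31°

-90.7 dB, -149.3°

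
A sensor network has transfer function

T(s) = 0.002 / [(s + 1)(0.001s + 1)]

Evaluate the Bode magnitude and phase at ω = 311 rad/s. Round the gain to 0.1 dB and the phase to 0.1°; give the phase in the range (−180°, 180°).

At ω = 311 rad/s:
pole (1 + j311·1) = 1 + j311 → |·| ≈ 311, ∠ ≈ 89.82°
pole (1 + j311·0.001) = 1 + j0.311 → |·| ≈ 1.0472, ∠ ≈ 17.28°
|T| = 0.002 · 1 / (311 · 1.0472) ≈ 6.141e-06
Gain = 20 log₁₀(6.141e-06) ≈ -104.24 dB
∠T = (0°) − (89.82° + 17.28°) = -107.10°

-104.2 dB, -107.1°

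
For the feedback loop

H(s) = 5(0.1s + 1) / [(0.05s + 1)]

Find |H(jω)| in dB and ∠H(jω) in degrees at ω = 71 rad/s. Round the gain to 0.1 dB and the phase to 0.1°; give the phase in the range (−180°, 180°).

At ω = 71 rad/s:
zero (1 + j71·0.1) = 1 + j7.1 → |·| ≈ 7.1701, ∠ ≈ 81.98°
pole (1 + j71·0.05) = 1 + j3.55 → |·| ≈ 3.6882, ∠ ≈ 74.27°
|H| = 5 · 7.1701 / (3.6882) ≈ 9.7203
Gain = 20 log₁₀(9.7203) ≈ 19.75 dB
∠H = (81.98°) − (74.27°) = 7.71°

19.8 dB, 7.7°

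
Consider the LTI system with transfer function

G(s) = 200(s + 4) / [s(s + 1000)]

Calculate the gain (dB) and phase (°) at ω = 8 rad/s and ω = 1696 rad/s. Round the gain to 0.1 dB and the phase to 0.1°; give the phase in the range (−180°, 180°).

ω = 8: -13.0 dB, -27.0°; ω = 1696: -19.9 dB, -59.6°

At s = jω = j8:
zero (s+4): 4 + j8 → |·| = √(4²+8²) = √80 ≈ 8.9443, ∠ = arctan(8/4) ≈ 63.43°
pole (s+1000): 1000 + j8 → |·| = √(1000²+8²) = √1000064 ≈ 1000, ∠ = arctan(8/1000) ≈ 0.46°
pole at origin: |s| = 8, ∠ = 90.00° (in denominator)
|G| = 200 · 8.9443 / 8000 ≈ 0.22361
Gain = 20 log₁₀(0.22361) ≈ -13.01 dB
∠G = 63.43° − 90.46° = -27.03°

At s = jω = j1696:
zero (s+4): 4 + j1696 → |·| = √(4²+1696²) = √2876432 ≈ 1696, ∠ = arctan(1696/4) ≈ 89.86°
pole (s+1000): 1000 + j1696 → |·| = √(1000²+1696²) = √3876416 ≈ 1968.9, ∠ = arctan(1696/1000) ≈ 59.48°
pole at origin: |s| = 1696, ∠ = 90.00° (in denominator)
|G| = 200 · 1696 / 3.3393e+06 ≈ 0.10158
Gain = 20 log₁₀(0.10158) ≈ -19.86 dB
∠G = 89.86° − 149.48° = -59.62°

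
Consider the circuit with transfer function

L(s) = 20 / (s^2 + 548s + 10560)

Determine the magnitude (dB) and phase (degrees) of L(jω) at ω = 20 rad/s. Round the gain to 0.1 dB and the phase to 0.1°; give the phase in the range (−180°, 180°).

-57.5 dB, -47.2°

Substitute s = j20:
Numerator: 20 = 20 + j0
Denominator: (j20)^2 + 548(j20) + 10560 = 10160 + j10960
|N| = √(20² + 0²) ≈ 20, ∠N ≈ 0.00°
|D| = √(10160² + 10960²) ≈ 14945, ∠D ≈ 47.17°
|L| = 20 / 14945 ≈ 0.0013382
Gain = 20 log₁₀(0.0013382) ≈ -57.47 dB
∠L = 0.00° − 47.17° = -47.17°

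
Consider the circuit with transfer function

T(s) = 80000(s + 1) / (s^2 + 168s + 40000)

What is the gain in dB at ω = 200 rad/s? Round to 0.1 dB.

53.6 dB

At s = jω = j200:
zero (s+1): 1 + j200 → |·| = √(1²+200²) = √40001 ≈ 200, ∠ = arctan(200/1) ≈ 89.71°
quadratic: (j200)² + 168·j200 + 40000 = 0 + j33600 → |·| ≈ 33600, ∠ ≈ 90.00°
|T| = 80000 · 200 / 33600 ≈ 476.19
Gain = 20 log₁₀(476.19) ≈ 53.56 dB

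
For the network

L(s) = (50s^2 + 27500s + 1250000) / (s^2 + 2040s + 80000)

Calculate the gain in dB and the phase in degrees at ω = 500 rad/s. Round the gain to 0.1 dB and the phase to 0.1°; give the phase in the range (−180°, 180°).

Substitute s = j500:
Numerator: 50(j500)^2 + 27500(j500) + 1250000 = -11250000 + j13750000
Denominator: (j500)^2 + 2040(j500) + 80000 = -170000 + j1020000
|N| = √(11250000² + 13750000²) ≈ 1.7766e+07, ∠N ≈ 129.29°
|D| = √(170000² + 1020000²) ≈ 1.0341e+06, ∠D ≈ 99.46°
|L| = 1.7766e+07 / 1.0341e+06 ≈ 17.18
Gain = 20 log₁₀(17.18) ≈ 24.70 dB
∠L = 129.29° − 99.46° = 29.83°

24.7 dB, 29.8°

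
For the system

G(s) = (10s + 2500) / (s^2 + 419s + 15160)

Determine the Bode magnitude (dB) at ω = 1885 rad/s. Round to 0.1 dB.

-45.6 dB

Substitute s = j1885:
Numerator: 10(j1885) + 2500 = 2500 + j18850
Denominator: (j1885)^2 + 419(j1885) + 15160 = -3538065 + j789815
|N| = √(2500² + 18850²) ≈ 19015, ∠N ≈ 82.45°
|D| = √(3538065² + 789815²) ≈ 3.6251e+06, ∠D ≈ 167.42°
|G| = 19015 / 3.6251e+06 ≈ 0.0052454
Gain = 20 log₁₀(0.0052454) ≈ -45.60 dB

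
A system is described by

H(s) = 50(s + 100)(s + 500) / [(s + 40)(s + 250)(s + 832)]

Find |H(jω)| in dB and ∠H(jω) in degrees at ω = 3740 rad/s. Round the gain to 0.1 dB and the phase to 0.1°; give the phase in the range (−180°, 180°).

At s = jω = j3740:
zero (s+100): 100 + j3740 → |·| = √(100²+3740²) = √13997600 ≈ 3741.3, ∠ = arctan(3740/100) ≈ 88.47°
zero (s+500): 500 + j3740 → |·| = √(500²+3740²) = √14237600 ≈ 3773.3, ∠ = arctan(3740/500) ≈ 82.39°
pole (s+40): 40 + j3740 → |·| = √(40²+3740²) = √13989200 ≈ 3740.2, ∠ = arctan(3740/40) ≈ 89.39°
pole (s+250): 250 + j3740 → |·| = √(250²+3740²) = √14050100 ≈ 3748.3, ∠ = arctan(3740/250) ≈ 86.18°
pole (s+832): 832 + j3740 → |·| = √(832²+3740²) = √14679824 ≈ 3831.4, ∠ = arctan(3740/832) ≈ 77.46°
|H| = 50 · 1.4117e+07 / 5.3714e+10 ≈ 0.013141
Gain = 20 log₁₀(0.013141) ≈ -37.63 dB
∠H = 170.86° − 253.03° = -82.17°

-37.6 dB, -82.2°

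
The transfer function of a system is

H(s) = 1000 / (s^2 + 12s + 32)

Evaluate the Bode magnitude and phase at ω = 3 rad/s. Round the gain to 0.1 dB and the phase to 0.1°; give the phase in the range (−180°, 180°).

Substitute s = j3:
Numerator: 1000 = 1000 + j0
Denominator: (j3)^2 + 12(j3) + 32 = 23 + j36
|N| = √(1000² + 0²) ≈ 1000, ∠N ≈ 0.00°
|D| = √(23² + 36²) ≈ 42.72, ∠D ≈ 57.43°
|H| = 1000 / 42.72 ≈ 23.408
Gain = 20 log₁₀(23.408) ≈ 27.39 dB
∠H = 0.00° − 57.43° = -57.43°

27.4 dB, -57.4°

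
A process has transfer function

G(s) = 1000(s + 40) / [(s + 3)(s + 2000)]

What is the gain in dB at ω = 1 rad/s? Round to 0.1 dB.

At s = jω = j1:
zero (s+40): 40 + j1 → |·| = √(40²+1²) = √1601 ≈ 40.012, ∠ = arctan(1/40) ≈ 1.43°
pole (s+3): 3 + j1 → |·| = √(3²+1²) = √10 ≈ 3.1623, ∠ = arctan(1/3) ≈ 18.43°
pole (s+2000): 2000 + j1 → |·| = √(2000²+1²) = √4000001 ≈ 2000, ∠ = arctan(1/2000) ≈ 0.03°
|G| = 1000 · 40.012 / 6324.6 ≈ 6.3264
Gain = 20 log₁₀(6.3264) ≈ 16.02 dB

16.0 dB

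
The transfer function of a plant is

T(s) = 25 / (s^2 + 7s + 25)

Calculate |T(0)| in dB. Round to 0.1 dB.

T(0) = 25 / 25 = 1
20 log₁₀(1) ≈ 0.00 dB

0.0 dB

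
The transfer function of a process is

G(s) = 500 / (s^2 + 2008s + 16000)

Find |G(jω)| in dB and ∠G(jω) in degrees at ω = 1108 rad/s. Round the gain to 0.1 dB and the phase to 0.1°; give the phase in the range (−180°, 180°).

Substitute s = j1108:
Numerator: 500 = 500 + j0
Denominator: (j1108)^2 + 2008(j1108) + 16000 = -1211664 + j2224864
|N| = √(500² + 0²) ≈ 500, ∠N ≈ 0.00°
|D| = √(1211664² + 2224864²) ≈ 2.5334e+06, ∠D ≈ 118.57°
|G| = 500 / 2.5334e+06 ≈ 0.00019736
Gain = 20 log₁₀(0.00019736) ≈ -74.09 dB
∠G = 0.00° − 118.57° = -118.57°

-74.1 dB, -118.6°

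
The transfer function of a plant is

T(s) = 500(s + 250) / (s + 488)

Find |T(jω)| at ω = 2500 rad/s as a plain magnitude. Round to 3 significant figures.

493

At s = jω = j2500:
zero (s+250): 250 + j2500 → |·| = √(250²+2500²) = √6312500 ≈ 2512.5, ∠ = arctan(2500/250) ≈ 84.29°
pole (s+488): 488 + j2500 → |·| = √(488²+2500²) = √6488144 ≈ 2547.2, ∠ = arctan(2500/488) ≈ 78.95°
|T| = 500 · 2512.5 / 2547.2 ≈ 493.19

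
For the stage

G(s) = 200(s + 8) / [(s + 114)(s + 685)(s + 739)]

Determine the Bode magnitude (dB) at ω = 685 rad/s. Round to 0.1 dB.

-73.9 dB

At s = jω = j685:
zero (s+8): 8 + j685 → |·| = √(8²+685²) = √469289 ≈ 685.05, ∠ = arctan(685/8) ≈ 89.33°
pole (s+114): 114 + j685 → |·| = √(114²+685²) = √482221 ≈ 694.42, ∠ = arctan(685/114) ≈ 80.55°
pole (s+685): 685 + j685 → |·| = √(685²+685²) = √938450 ≈ 968.74, ∠ = arctan(685/685) ≈ 45.00°
pole (s+739): 739 + j685 → |·| = √(739²+685²) = √1015346 ≈ 1007.6, ∠ = arctan(685/739) ≈ 42.83°
|G| = 200 · 685.05 / 6.7783e+08 ≈ 0.00020213
Gain = 20 log₁₀(0.00020213) ≈ -73.89 dB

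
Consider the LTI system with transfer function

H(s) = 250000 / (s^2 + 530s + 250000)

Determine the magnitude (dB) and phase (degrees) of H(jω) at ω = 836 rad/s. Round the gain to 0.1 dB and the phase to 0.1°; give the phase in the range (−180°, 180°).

-8.0 dB, -135.4°

At s = jω = j836:
quadratic: (j836)² + 530·j836 + 250000 = -448896 + j443080 → |·| ≈ 6.3074e+05, ∠ ≈ 135.37°
|H| = 250000 / 6.3074e+05 ≈ 0.39636
Gain = 20 log₁₀(0.39636) ≈ -8.04 dB
∠H = 0.00° − 135.37° = -135.37°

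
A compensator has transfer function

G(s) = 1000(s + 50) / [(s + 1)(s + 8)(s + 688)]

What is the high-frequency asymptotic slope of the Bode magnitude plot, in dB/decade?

-40 dB/decade

Each pole contributes −20 dB/decade at high frequency; each zero contributes +20 dB/decade.
Net: 1 zero(s) − 3 pole(s) → -40 dB/decade.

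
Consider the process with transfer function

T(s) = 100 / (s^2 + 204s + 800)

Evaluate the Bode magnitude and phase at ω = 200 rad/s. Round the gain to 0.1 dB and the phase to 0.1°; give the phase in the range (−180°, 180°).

-55.1 dB, -133.9°

Substitute s = j200:
Numerator: 100 = 100 + j0
Denominator: (j200)^2 + 204(j200) + 800 = -39200 + j40800
|N| = √(100² + 0²) ≈ 100, ∠N ≈ 0.00°
|D| = √(39200² + 40800²) ≈ 56580, ∠D ≈ 133.85°
|T| = 100 / 56580 ≈ 0.0017674
Gain = 20 log₁₀(0.0017674) ≈ -55.05 dB
∠T = 0.00° − 133.85° = -133.85°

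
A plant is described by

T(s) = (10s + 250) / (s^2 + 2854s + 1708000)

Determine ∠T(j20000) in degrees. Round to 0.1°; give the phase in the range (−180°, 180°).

-81.9°

Substitute s = j20000:
Numerator: 10(j20000) + 250 = 250 + j200000
Denominator: (j20000)^2 + 2854(j20000) + 1708000 = -398292000 + j57080000
|N| = √(250² + 200000²) ≈ 2e+05, ∠N ≈ 89.93°
|D| = √(398292000² + 57080000²) ≈ 4.0236e+08, ∠D ≈ 171.84°
∠T = 89.93° − 171.84° = -81.91°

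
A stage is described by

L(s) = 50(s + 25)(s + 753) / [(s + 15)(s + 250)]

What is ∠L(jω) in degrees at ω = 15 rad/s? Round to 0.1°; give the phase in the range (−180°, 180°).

At s = jω = j15:
zero (s+25): 25 + j15 → |·| = √(25²+15²) = √850 ≈ 29.155, ∠ = arctan(15/25) ≈ 30.96°
zero (s+753): 753 + j15 → |·| = √(753²+15²) = √567234 ≈ 753.15, ∠ = arctan(15/753) ≈ 1.14°
pole (s+15): 15 + j15 → |·| = √(15²+15²) = √450 ≈ 21.213, ∠ = arctan(15/15) ≈ 45.00°
pole (s+250): 250 + j15 → |·| = √(250²+15²) = √62725 ≈ 250.45, ∠ = arctan(15/250) ≈ 3.43°
∠L = 32.10° − 48.43° = -16.33°

-16.3°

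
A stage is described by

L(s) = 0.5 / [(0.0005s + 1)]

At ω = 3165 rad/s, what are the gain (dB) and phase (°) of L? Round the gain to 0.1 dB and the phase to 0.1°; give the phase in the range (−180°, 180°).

-11.5 dB, -57.7°

At ω = 3165 rad/s:
pole (1 + j3165·0.0005) = 1 + j1.5825 → |·| ≈ 1.872, ∠ ≈ 57.71°
|L| = 0.5 · 1 / (1.872) ≈ 0.26709
Gain = 20 log₁₀(0.26709) ≈ -11.47 dB
∠L = (0°) − (57.71°) = -57.71°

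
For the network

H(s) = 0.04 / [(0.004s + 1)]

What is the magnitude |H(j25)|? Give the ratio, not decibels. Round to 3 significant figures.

0.0398

At ω = 25 rad/s:
pole (1 + j25·0.004) = 1 + j0.1 → |·| ≈ 1.005, ∠ ≈ 5.71°
|H| = 0.04 · 1 / (1.005) ≈ 0.039801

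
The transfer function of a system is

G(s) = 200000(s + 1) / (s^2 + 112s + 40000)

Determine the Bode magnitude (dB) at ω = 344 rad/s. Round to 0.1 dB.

At s = jω = j344:
zero (s+1): 1 + j344 → |·| = √(1²+344²) = √118337 ≈ 344, ∠ = arctan(344/1) ≈ 89.83°
quadratic: (j344)² + 112·j344 + 40000 = -78336 + j38528 → |·| ≈ 87298, ∠ ≈ 153.81°
|G| = 200000 · 344 / 87298 ≈ 788.11
Gain = 20 log₁₀(788.11) ≈ 57.93 dB

57.9 dB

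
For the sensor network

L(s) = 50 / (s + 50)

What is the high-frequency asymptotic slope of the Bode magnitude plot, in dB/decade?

Each pole contributes −20 dB/decade at high frequency; each zero contributes +20 dB/decade.
Net: 0 zero(s) − 1 pole(s) → -20 dB/decade.

-20 dB/decade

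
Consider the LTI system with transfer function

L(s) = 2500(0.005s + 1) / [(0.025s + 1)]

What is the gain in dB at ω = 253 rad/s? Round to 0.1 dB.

56.0 dB

At ω = 253 rad/s:
zero (1 + j253·0.005) = 1 + j1.265 → |·| ≈ 1.6125, ∠ ≈ 51.67°
pole (1 + j253·0.025) = 1 + j6.325 → |·| ≈ 6.4036, ∠ ≈ 81.02°
|L| = 2500 · 1.6125 / (6.4036) ≈ 629.53
Gain = 20 log₁₀(629.53) ≈ 55.98 dB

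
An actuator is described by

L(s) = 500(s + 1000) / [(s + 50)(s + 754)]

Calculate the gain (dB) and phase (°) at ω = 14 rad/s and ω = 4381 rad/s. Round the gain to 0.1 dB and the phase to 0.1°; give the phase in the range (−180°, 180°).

At s = jω = j14:
zero (s+1000): 1000 + j14 → |·| = √(1000²+14²) = √1000196 ≈ 1000.1, ∠ = arctan(14/1000) ≈ 0.80°
pole (s+50): 50 + j14 → |·| = √(50²+14²) = √2696 ≈ 51.923, ∠ = arctan(14/50) ≈ 15.64°
pole (s+754): 754 + j14 → |·| = √(754²+14²) = √568712 ≈ 754.13, ∠ = arctan(14/754) ≈ 1.06°
|L| = 500 · 1000.1 / 39157 ≈ 12.77
Gain = 20 log₁₀(12.77) ≈ 22.12 dB
∠L = 0.80° − 16.70° = -15.90°

At s = jω = j4381:
zero (s+1000): 1000 + j4381 → |·| = √(1000²+4381²) = √20193161 ≈ 4493.7, ∠ = arctan(4381/1000) ≈ 77.14°
pole (s+50): 50 + j4381 → |·| = √(50²+4381²) = √19195661 ≈ 4381.3, ∠ = arctan(4381/50) ≈ 89.35°
pole (s+754): 754 + j4381 → |·| = √(754²+4381²) = √19761677 ≈ 4445.4, ∠ = arctan(4381/754) ≈ 80.23°
|L| = 500 · 4493.7 / 1.9477e+07 ≈ 0.11536
Gain = 20 log₁₀(0.11536) ≈ -18.76 dB
∠L = 77.14° − 169.58° = -92.44°

ω = 14: 22.1 dB, -15.9°; ω = 4381: -18.8 dB, -92.4°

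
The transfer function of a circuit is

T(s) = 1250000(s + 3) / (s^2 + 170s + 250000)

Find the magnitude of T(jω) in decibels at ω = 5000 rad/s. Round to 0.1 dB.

48.0 dB

At s = jω = j5000:
zero (s+3): 3 + j5000 → |·| = √(3²+5000²) = √25000009 ≈ 5000, ∠ = arctan(5000/3) ≈ 89.97°
quadratic: (j5000)² + 170·j5000 + 250000 = -24750000 + j850000 → |·| ≈ 2.4765e+07, ∠ ≈ 178.03°
|T| = 1250000 · 5000 / 2.4765e+07 ≈ 252.37
Gain = 20 log₁₀(252.37) ≈ 48.04 dB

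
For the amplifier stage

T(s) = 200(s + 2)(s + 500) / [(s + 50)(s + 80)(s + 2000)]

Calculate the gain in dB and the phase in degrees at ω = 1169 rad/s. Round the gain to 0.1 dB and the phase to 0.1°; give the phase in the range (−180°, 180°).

At s = jω = j1169:
zero (s+2): 2 + j1169 → |·| = √(2²+1169²) = √1366565 ≈ 1169, ∠ = arctan(1169/2) ≈ 89.90°
zero (s+500): 500 + j1169 → |·| = √(500²+1169²) = √1616561 ≈ 1271.4, ∠ = arctan(1169/500) ≈ 66.84°
pole (s+50): 50 + j1169 → |·| = √(50²+1169²) = √1369061 ≈ 1170.1, ∠ = arctan(1169/50) ≈ 87.55°
pole (s+80): 80 + j1169 → |·| = √(80²+1169²) = √1372961 ≈ 1171.7, ∠ = arctan(1169/80) ≈ 86.09°
pole (s+2000): 2000 + j1169 → |·| = √(2000²+1169²) = √5366561 ≈ 2316.6, ∠ = arctan(1169/2000) ≈ 30.31°
|T| = 200 · 1.4863e+06 / 3.1761e+09 ≈ 0.093593
Gain = 20 log₁₀(0.093593) ≈ -20.58 dB
∠T = 156.74° − 203.95° = -47.21°

-20.6 dB, -47.2°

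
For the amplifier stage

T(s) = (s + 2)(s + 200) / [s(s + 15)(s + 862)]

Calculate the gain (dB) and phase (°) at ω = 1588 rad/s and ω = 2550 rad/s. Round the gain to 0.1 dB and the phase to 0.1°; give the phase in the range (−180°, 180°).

ω = 1588: -65.1 dB, -68.2°; ω = 2550: -68.6 dB, -75.5°

At s = jω = j1588:
zero (s+2): 2 + j1588 → |·| = √(2²+1588²) = √2521748 ≈ 1588, ∠ = arctan(1588/2) ≈ 89.93°
zero (s+200): 200 + j1588 → |·| = √(200²+1588²) = √2561744 ≈ 1600.5, ∠ = arctan(1588/200) ≈ 82.82°
pole (s+15): 15 + j1588 → |·| = √(15²+1588²) = √2521969 ≈ 1588.1, ∠ = arctan(1588/15) ≈ 89.46°
pole (s+862): 862 + j1588 → |·| = √(862²+1588²) = √3264788 ≈ 1806.9, ∠ = arctan(1588/862) ≈ 61.51°
pole at origin: |s| = 1588, ∠ = 90.00° (in denominator)
|T| = 1 · 2.5416e+06 / 4.5568e+09 ≈ 0.00055776
Gain = 20 log₁₀(0.00055776) ≈ -65.07 dB
∠T = 172.75° − 240.97° = -68.22°

At s = jω = j2550:
zero (s+2): 2 + j2550 → |·| = √(2²+2550²) = √6502504 ≈ 2550, ∠ = arctan(2550/2) ≈ 89.96°
zero (s+200): 200 + j2550 → |·| = √(200²+2550²) = √6542500 ≈ 2557.8, ∠ = arctan(2550/200) ≈ 85.52°
pole (s+15): 15 + j2550 → |·| = √(15²+2550²) = √6502725 ≈ 2550, ∠ = arctan(2550/15) ≈ 89.66°
pole (s+862): 862 + j2550 → |·| = √(862²+2550²) = √7245544 ≈ 2691.8, ∠ = arctan(2550/862) ≈ 71.32°
pole at origin: |s| = 2550, ∠ = 90.00° (in denominator)
|T| = 1 · 6.5224e+06 / 1.7503e+10 ≈ 0.00037264
Gain = 20 log₁₀(0.00037264) ≈ -68.57 dB
∠T = 175.48° − 250.98° = -75.50°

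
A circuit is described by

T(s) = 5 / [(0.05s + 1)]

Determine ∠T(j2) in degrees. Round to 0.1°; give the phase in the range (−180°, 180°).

-5.7°

At ω = 2 rad/s:
pole (1 + j2·0.05) = 1 + j0.1 → |·| ≈ 1.005, ∠ ≈ 5.71°
∠T = (0°) − (5.71°) = -5.71°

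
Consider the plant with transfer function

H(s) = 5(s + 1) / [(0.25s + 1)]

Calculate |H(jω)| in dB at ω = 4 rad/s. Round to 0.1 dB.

At ω = 4 rad/s:
zero (1 + j4·1) = 1 + j4 → |·| ≈ 4.1231, ∠ ≈ 75.96°
pole (1 + j4·0.25) = 1 + j1 → |·| ≈ 1.4142, ∠ ≈ 45.00°
|H| = 5 · 4.1231 / (1.4142) ≈ 14.577
Gain = 20 log₁₀(14.577) ≈ 23.27 dB

23.3 dB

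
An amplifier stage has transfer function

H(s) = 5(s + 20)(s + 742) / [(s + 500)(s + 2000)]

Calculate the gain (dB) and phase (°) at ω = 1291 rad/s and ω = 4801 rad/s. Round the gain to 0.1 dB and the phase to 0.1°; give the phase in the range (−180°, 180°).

ω = 1291: 9.3 dB, 47.6°; ω = 4801: 13.3 dB, 19.5°

At s = jω = j1291:
zero (s+20): 20 + j1291 → |·| = √(20²+1291²) = √1667081 ≈ 1291.2, ∠ = arctan(1291/20) ≈ 89.11°
zero (s+742): 742 + j1291 → |·| = √(742²+1291²) = √2217245 ≈ 1489, ∠ = arctan(1291/742) ≈ 60.11°
pole (s+500): 500 + j1291 → |·| = √(500²+1291²) = √1916681 ≈ 1384.4, ∠ = arctan(1291/500) ≈ 68.83°
pole (s+2000): 2000 + j1291 → |·| = √(2000²+1291²) = √5666681 ≈ 2380.5, ∠ = arctan(1291/2000) ≈ 32.84°
|H| = 5 · 1.9226e+06 / 3.2956e+06 ≈ 2.9169
Gain = 20 log₁₀(2.9169) ≈ 9.30 dB
∠H = 149.22° − 101.67° = 47.55°

At s = jω = j4801:
zero (s+20): 20 + j4801 → |·| = √(20²+4801²) = √23050001 ≈ 4801, ∠ = arctan(4801/20) ≈ 89.76°
zero (s+742): 742 + j4801 → |·| = √(742²+4801²) = √23600165 ≈ 4858, ∠ = arctan(4801/742) ≈ 81.21°
pole (s+500): 500 + j4801 → |·| = √(500²+4801²) = √23299601 ≈ 4827, ∠ = arctan(4801/500) ≈ 84.05°
pole (s+2000): 2000 + j4801 → |·| = √(2000²+4801²) = √27049601 ≈ 5200.9, ∠ = arctan(4801/2000) ≈ 67.38°
|H| = 5 · 2.3323e+07 / 2.5105e+07 ≈ 4.6451
Gain = 20 log₁₀(4.6451) ≈ 13.34 dB
∠H = 170.97° − 151.43° = 19.54°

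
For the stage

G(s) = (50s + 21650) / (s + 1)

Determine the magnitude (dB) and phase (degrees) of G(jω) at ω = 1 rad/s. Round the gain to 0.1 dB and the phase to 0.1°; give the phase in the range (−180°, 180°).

Substitute s = j1:
Numerator: 50(j1) + 21650 = 21650 + j50
Denominator: (j1) + 1 = 1 + j1
|N| = √(21650² + 50²) ≈ 21650, ∠N ≈ 0.13°
|D| = √(1² + 1²) ≈ 1.4142, ∠D ≈ 45.00°
|G| = 21650 / 1.4142 ≈ 15309
Gain = 20 log₁₀(15309) ≈ 83.70 dB
∠G = 0.13° − 45.00° = -44.87°

83.7 dB, -44.9°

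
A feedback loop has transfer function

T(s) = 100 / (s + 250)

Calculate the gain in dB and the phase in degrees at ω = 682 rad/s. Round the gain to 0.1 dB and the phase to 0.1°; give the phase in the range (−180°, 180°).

-17.2 dB, -69.9°

Substitute s = j682:
Numerator: 100 = 100 + j0
Denominator: (j682) + 250 = 250 + j682
|N| = √(100² + 0²) ≈ 100, ∠N ≈ 0.00°
|D| = √(250² + 682²) ≈ 726.38, ∠D ≈ 69.87°
|T| = 100 / 726.38 ≈ 0.13767
Gain = 20 log₁₀(0.13767) ≈ -17.22 dB
∠T = 0.00° − 69.87° = -69.87°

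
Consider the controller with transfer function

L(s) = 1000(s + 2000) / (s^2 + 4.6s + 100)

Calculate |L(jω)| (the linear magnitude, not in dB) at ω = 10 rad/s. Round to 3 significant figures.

4.35e+04

At s = jω = j10:
zero (s+2000): 2000 + j10 → |·| = √(2000²+10²) = √4000100 ≈ 2000, ∠ = arctan(10/2000) ≈ 0.29°
quadratic: (j10)² + 4.6·j10 + 100 = 0 + j46 → |·| ≈ 46, ∠ ≈ 90.00°
|L| = 1000 · 2000 / 46 ≈ 43478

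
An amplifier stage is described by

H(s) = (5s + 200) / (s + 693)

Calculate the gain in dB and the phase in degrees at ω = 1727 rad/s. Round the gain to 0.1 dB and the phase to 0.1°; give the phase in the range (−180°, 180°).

13.3 dB, 20.5°

Substitute s = j1727:
Numerator: 5(j1727) + 200 = 200 + j8635
Denominator: (j1727) + 693 = 693 + j1727
|N| = √(200² + 8635²) ≈ 8637.3, ∠N ≈ 88.67°
|D| = √(693² + 1727²) ≈ 1860.9, ∠D ≈ 68.14°
|H| = 8637.3 / 1860.9 ≈ 4.6415
Gain = 20 log₁₀(4.6415) ≈ 13.33 dB
∠H = 88.67° − 68.14° = 20.53°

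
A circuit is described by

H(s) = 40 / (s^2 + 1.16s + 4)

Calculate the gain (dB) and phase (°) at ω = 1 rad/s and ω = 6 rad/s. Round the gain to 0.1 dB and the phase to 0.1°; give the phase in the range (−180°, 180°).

At s = jω = j1:
quadratic: (j1)² + 1.16·j1 + 4 = 3 + j1.16 → |·| ≈ 3.2165, ∠ ≈ 21.14°
|H| = 40 / 3.2165 ≈ 12.436
Gain = 20 log₁₀(12.436) ≈ 21.89 dB
∠H = 0.00° − 21.14° = -21.14°

At s = jω = j6:
quadratic: (j6)² + 1.16·j6 + 4 = -32 + j6.96 → |·| ≈ 32.748, ∠ ≈ 167.73°
|H| = 40 / 32.748 ≈ 1.2214
Gain = 20 log₁₀(1.2214) ≈ 1.74 dB
∠H = 0.00° − 167.73° = -167.73°

ω = 1: 21.9 dB, -21.1°; ω = 6: 1.7 dB, -167.7°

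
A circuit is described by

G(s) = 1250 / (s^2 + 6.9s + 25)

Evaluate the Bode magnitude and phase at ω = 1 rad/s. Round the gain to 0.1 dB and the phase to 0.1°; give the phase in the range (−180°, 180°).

34.0 dB, -16.0°

At s = jω = j1:
quadratic: (j1)² + 6.9·j1 + 25 = 24 + j6.9 → |·| ≈ 24.972, ∠ ≈ 16.04°
|G| = 1250 / 24.972 ≈ 50.056
Gain = 20 log₁₀(50.056) ≈ 33.99 dB
∠G = 0.00° − 16.04° = -16.04°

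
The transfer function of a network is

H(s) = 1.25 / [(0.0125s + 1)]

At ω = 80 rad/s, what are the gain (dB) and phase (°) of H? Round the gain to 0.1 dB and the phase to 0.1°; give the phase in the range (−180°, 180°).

-1.1 dB, -45.0°

At ω = 80 rad/s:
pole (1 + j80·0.0125) = 1 + j1 → |·| ≈ 1.4142, ∠ ≈ 45.00°
|H| = 1.25 · 1 / (1.4142) ≈ 0.88389
Gain = 20 log₁₀(0.88389) ≈ -1.07 dB
∠H = (0°) − (45.00°) = -45.00°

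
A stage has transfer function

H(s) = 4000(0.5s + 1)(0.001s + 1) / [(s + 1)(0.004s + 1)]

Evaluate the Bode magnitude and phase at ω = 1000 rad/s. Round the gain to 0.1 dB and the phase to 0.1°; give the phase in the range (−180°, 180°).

At ω = 1000 rad/s:
zero (1 + j1000·0.5) = 1 + j500 → |·| ≈ 500, ∠ ≈ 89.89°
zero (1 + j1000·0.001) = 1 + j1 → |·| ≈ 1.4142, ∠ ≈ 45.00°
pole (1 + j1000·1) = 1 + j1000 → |·| ≈ 1000, ∠ ≈ 89.94°
pole (1 + j1000·0.004) = 1 + j4 → |·| ≈ 4.1231, ∠ ≈ 75.96°
|H| = 4000 · 500 · 1.4142 / (1000 · 4.1231) ≈ 685.99
Gain = 20 log₁₀(685.99) ≈ 56.73 dB
∠H = (89.89° + 45.00°) − (89.94° + 75.96°) = -31.01°

56.7 dB, -31.0°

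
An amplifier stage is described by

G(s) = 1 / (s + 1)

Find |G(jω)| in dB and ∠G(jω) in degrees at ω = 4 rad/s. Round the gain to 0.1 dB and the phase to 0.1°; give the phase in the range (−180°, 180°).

-12.3 dB, -76.0°

Substitute s = j4:
Numerator: 1 = 1 + j0
Denominator: (j4) + 1 = 1 + j4
|N| = √(1² + 0²) ≈ 1, ∠N ≈ 0.00°
|D| = √(1² + 4²) ≈ 4.1231, ∠D ≈ 75.96°
|G| = 1 / 4.1231 ≈ 0.24254
Gain = 20 log₁₀(0.24254) ≈ -12.30 dB
∠G = 0.00° − 75.96° = -75.96°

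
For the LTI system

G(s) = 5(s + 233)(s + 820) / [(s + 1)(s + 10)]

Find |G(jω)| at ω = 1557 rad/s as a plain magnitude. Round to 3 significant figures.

At s = jω = j1557:
zero (s+233): 233 + j1557 → |·| = √(233²+1557²) = √2478538 ≈ 1574.3, ∠ = arctan(1557/233) ≈ 81.49°
zero (s+820): 820 + j1557 → |·| = √(820²+1557²) = √3096649 ≈ 1759.7, ∠ = arctan(1557/820) ≈ 62.23°
pole (s+1): 1 + j1557 → |·| = √(1²+1557²) = √2424250 ≈ 1557, ∠ = arctan(1557/1) ≈ 89.96°
pole (s+10): 10 + j1557 → |·| = √(10²+1557²) = √2424349 ≈ 1557, ∠ = arctan(1557/10) ≈ 89.63°
|G| = 5 · 2.7703e+06 / 2.4242e+06 ≈ 5.7138

5.71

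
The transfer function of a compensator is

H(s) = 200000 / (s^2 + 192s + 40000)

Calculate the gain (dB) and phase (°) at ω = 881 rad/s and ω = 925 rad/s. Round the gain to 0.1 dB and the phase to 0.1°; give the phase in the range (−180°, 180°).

At s = jω = j881:
quadratic: (j881)² + 192·j881 + 40000 = -736161 + j169152 → |·| ≈ 7.5534e+05, ∠ ≈ 167.06°
|H| = 200000 / 7.5534e+05 ≈ 0.26478
Gain = 20 log₁₀(0.26478) ≈ -11.54 dB
∠H = 0.00° − 167.06° = -167.06°

At s = jω = j925:
quadratic: (j925)² + 192·j925 + 40000 = -815625 + j177600 → |·| ≈ 8.3474e+05, ∠ ≈ 167.72°
|H| = 200000 / 8.3474e+05 ≈ 0.2396
Gain = 20 log₁₀(0.2396) ≈ -12.41 dB
∠H = 0.00° − 167.72° = -167.72°

ω = 881: -11.5 dB, -167.1°; ω = 925: -12.4 dB, -167.7°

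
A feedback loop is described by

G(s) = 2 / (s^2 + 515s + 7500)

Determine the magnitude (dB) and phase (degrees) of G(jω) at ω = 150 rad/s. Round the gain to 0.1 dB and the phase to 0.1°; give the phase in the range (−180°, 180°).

-91.9 dB, -101.0°

Substitute s = j150:
Numerator: 2 = 2 + j0
Denominator: (j150)^2 + 515(j150) + 7500 = -15000 + j77250
|N| = √(2² + 0²) ≈ 2, ∠N ≈ 0.00°
|D| = √(15000² + 77250²) ≈ 78693, ∠D ≈ 100.99°
|G| = 2 / 78693 ≈ 2.5415e-05
Gain = 20 log₁₀(2.5415e-05) ≈ -91.90 dB
∠G = 0.00° − 100.99° = -100.99°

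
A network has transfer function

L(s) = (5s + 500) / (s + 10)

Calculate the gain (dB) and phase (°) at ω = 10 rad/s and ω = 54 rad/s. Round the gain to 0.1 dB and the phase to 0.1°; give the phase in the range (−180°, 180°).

ω = 10: 31.0 dB, -39.3°; ω = 54: 20.3 dB, -51.1°

Substitute s = j10:
Numerator: 5(j10) + 500 = 500 + j50
Denominator: (j10) + 10 = 10 + j10
|N| = √(500² + 50²) ≈ 502.49, ∠N ≈ 5.71°
|D| = √(10² + 10²) ≈ 14.142, ∠D ≈ 45.00°
|L| = 502.49 / 14.142 ≈ 35.532
Gain = 20 log₁₀(35.532) ≈ 31.01 dB
∠L = 5.71° − 45.00° = -39.29°

Substitute s = j54:
Numerator: 5(j54) + 500 = 500 + j270
Denominator: (j54) + 10 = 10 + j54
|N| = √(500² + 270²) ≈ 568.24, ∠N ≈ 28.37°
|D| = √(10² + 54²) ≈ 54.918, ∠D ≈ 79.51°
|L| = 568.24 / 54.918 ≈ 10.347
Gain = 20 log₁₀(10.347) ≈ 20.30 dB
∠L = 28.37° − 79.51° = -51.14°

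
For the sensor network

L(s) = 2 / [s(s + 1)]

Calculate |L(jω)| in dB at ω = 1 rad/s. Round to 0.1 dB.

At s = jω = j1:
pole (s+1): 1 + j1 → |·| = √(1²+1²) = √2 ≈ 1.4142, ∠ = arctan(1/1) ≈ 45.00°
pole at origin: |s| = 1, ∠ = 90.00° (in denominator)
|L| = 2 / 1.4142 ≈ 1.4142
Gain = 20 log₁₀(1.4142) ≈ 3.01 dB

3.0 dB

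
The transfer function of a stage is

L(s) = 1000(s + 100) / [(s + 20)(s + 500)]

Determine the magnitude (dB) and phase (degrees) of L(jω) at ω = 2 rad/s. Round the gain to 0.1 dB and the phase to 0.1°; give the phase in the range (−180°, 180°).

20.0 dB, -4.8°

At s = jω = j2:
zero (s+100): 100 + j2 → |·| = √(100²+2²) = √10004 ≈ 100.02, ∠ = arctan(2/100) ≈ 1.15°
pole (s+20): 20 + j2 → |·| = √(20²+2²) = √404 ≈ 20.1, ∠ = arctan(2/20) ≈ 5.71°
pole (s+500): 500 + j2 → |·| = √(500²+2²) = √250004 ≈ 500, ∠ = arctan(2/500) ≈ 0.23°
|L| = 1000 · 100.02 / 10050 ≈ 9.9522
Gain = 20 log₁₀(9.9522) ≈ 19.96 dB
∠L = 1.15° − 5.94° = -4.79°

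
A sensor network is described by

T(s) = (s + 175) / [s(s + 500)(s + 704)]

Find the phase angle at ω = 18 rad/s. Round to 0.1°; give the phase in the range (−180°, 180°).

-87.7°

At s = jω = j18:
zero (s+175): 175 + j18 → |·| = √(175²+18²) = √30949 ≈ 175.92, ∠ = arctan(18/175) ≈ 5.87°
pole (s+500): 500 + j18 → |·| = √(500²+18²) = √250324 ≈ 500.32, ∠ = arctan(18/500) ≈ 2.06°
pole (s+704): 704 + j18 → |·| = √(704²+18²) = √495940 ≈ 704.23, ∠ = arctan(18/704) ≈ 1.46°
pole at origin: |s| = 18, ∠ = 90.00° (in denominator)
∠T = 5.87° − 93.52° = -87.65°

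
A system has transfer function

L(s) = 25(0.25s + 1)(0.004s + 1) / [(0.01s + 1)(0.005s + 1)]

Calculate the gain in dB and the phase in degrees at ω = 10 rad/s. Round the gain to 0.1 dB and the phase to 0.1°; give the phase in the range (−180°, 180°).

At ω = 10 rad/s:
zero (1 + j10·0.25) = 1 + j2.5 → |·| ≈ 2.6926, ∠ ≈ 68.20°
zero (1 + j10·0.004) = 1 + j0.04 → |·| ≈ 1.0008, ∠ ≈ 2.29°
pole (1 + j10·0.01) = 1 + j0.1 → |·| ≈ 1.005, ∠ ≈ 5.71°
pole (1 + j10·0.005) = 1 + j0.05 → |·| ≈ 1.0012, ∠ ≈ 2.86°
|L| = 25 · 2.6926 · 1.0008 / (1.005 · 1.0012) ≈ 66.953
Gain = 20 log₁₀(66.953) ≈ 36.52 dB
∠L = (68.20° + 2.29°) − (5.71° + 2.86°) = 61.92°

36.5 dB, 61.9°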